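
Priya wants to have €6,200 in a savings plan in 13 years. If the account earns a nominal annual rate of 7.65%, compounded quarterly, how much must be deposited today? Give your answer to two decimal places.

i = 0.0765/4 = 0.019125 per quarter; n = 13·4 = 52.
PV = FV·(1+i)^(−n) = 6,200 × 0.373398 = 2,315.0694

€2,315.07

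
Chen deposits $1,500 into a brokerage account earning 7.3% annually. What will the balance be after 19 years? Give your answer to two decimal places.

FV = PV·(1+i)^n = 1,500 × 3.814123 = 5,721.1848

$5,721.18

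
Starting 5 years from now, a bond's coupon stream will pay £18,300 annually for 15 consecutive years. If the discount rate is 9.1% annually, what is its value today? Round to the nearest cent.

Value one period before first payment (t=4): 18300 × [1 − (1+0.091)^(−15)] / 0.091 = 18300 × 8.013323 = 146,643.8163
PV₀ = 146,643.8163 / (1+0.091)^4 = 146,643.8163 / 1.416769 = 103,505.8156

£103,505.82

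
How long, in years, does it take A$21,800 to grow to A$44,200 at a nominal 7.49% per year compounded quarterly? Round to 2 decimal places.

9.52 years

Periodic rate i = 0.0749/4 = 0.018725.
(1+i)^n = 44200/21800 = 2.02752, so n = ln 2.02752 / ln 1.01873 = 38.0994 quarters
= 38.0994/4 years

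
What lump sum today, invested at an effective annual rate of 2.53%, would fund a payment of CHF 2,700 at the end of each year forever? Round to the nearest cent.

PV = C/r = 2700/0.0253 = 106,719.3676

CHF 106,719.37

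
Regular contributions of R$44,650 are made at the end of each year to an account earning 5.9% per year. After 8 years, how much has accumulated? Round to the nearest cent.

R$440,338.81

Accumulation factor s(8|0.059) = 9.862011; FV = 44650 × 9.862011 = 440,338.8117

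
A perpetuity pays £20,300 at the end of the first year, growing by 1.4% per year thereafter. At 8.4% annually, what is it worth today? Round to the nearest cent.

PV = PMT / (i − g) = 20300 / (0.084 − 0.014) = 20300 / 0.070000 = 290,000.0000

£290,000.00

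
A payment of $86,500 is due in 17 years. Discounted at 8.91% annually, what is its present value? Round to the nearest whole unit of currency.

PV = FV·(1+i)^(−n) = 86,500 × 0.234341 = 20,270.4888

$20,270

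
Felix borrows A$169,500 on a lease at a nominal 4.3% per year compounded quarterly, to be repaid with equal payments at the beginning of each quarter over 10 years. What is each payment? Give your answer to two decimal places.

i = 0.043/4 = 0.01075 per quarter; n = 10·4 = 40.
Annuity-PV factor × (1+i) = 32.719754; PMT = 169500 / 32.719754 = 5,180.3568

A$5,180.36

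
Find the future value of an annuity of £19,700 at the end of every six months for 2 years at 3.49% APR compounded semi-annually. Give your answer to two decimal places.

£80,886.69

Periodic rate i = 0.0349/2 = 0.01745; n = 2 × 2 = 4 periods.
FV = 19700 × [(1+0.01745)^4 − 1] / 0.01745 = 19700 × 4.105923 = 80,886.6895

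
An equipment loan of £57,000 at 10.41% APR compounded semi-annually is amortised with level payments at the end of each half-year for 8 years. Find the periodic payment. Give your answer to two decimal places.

£5,336.40

i = 0.1041/2 = 0.05205 per half-year; n = 8·2 = 16.
Annuity-PV factor = 10.681350; PMT = 57000 / 10.681350 = 5,336.4040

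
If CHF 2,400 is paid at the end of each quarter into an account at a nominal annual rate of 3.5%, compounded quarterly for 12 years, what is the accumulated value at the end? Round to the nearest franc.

CHF 142,405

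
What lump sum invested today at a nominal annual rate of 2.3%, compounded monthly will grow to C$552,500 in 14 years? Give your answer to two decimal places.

C$400,519.17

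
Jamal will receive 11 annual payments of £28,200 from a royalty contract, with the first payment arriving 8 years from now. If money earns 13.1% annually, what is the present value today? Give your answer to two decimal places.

PV at t=7 (ordinary 11-year annuity): 28200 × a(11|0.131) = 28200 × 5.662799 = 159,690.9359
Discount back 7 years: 159,690.9359 × (1+0.131)^(−7) = 159,690.9359 × 0.422437 = 67,459.3313

£67,459.33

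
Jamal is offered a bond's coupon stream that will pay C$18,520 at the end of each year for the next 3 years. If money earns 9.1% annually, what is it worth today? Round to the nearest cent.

Annuity factor a(3|0.091) = 2.526790; PV = 18520 × 2.526790 = 46,796.1532

C$46,796.15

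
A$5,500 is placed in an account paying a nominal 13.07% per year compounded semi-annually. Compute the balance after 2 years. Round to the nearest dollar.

A$7,085

i = 0.1307/2 = 0.06535 per half-year; n = 2·2 = 4.
FV = 5,500 × (1 + 0.06535)^4 = 7,084.8707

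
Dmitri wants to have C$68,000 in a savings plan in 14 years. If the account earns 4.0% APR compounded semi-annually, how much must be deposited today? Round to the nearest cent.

With 2 periods per year: i = 0.02, n = 28.
PV = FV·(1+i)^(−n) = 68,000 × 0.574375 = 39,057.4696

C$39,057.47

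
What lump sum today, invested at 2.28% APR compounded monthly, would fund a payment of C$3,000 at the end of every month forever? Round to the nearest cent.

C$1,578,947.37

Periodic rate i = 0.0228/12 = 0.0019.
PV = C/r = 3000/0.0019 = 1,578,947.3684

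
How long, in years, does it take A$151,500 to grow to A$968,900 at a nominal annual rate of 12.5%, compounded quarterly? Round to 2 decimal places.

15.08 years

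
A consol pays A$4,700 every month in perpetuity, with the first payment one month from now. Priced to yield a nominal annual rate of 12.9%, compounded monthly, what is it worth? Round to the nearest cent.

Periodic rate i = 0.129/12 = 0.01075.
PV = C/r = 4700/0.01075 = 437,209.3023

A$437,209.30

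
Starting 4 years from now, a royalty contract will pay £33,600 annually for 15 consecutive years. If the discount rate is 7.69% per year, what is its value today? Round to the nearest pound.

£234,706

Value one period before first payment (t=3): 33600 × [1 − (1+0.0769)^(−15)] / 0.0769 = 33600 × 8.723909 = 293,123.3321
PV₀ = 293,123.3321 / (1+0.0769)^3 = 293,123.3321 / 1.248896 = 234,706.0356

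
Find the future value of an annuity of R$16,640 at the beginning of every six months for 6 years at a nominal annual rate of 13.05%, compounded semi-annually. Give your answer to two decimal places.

R$308,360.70

With 2 periods per year: i = 0.06525, n = 12.
FV = 16640 × [(1+0.06525)^12 − 1] / 0.06525 × (1+i) = 16640 × 18.531292 = 308,360.7018
(Beginning-of-period payments → annuity-due factor ×(1+i).)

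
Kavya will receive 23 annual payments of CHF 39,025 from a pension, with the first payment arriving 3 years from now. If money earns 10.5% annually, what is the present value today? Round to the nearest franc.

Value one period before first payment (t=2): 39025 × [1 − (1+0.105)^(−23)] / 0.105 = 39025 × 8.565561 = 334,271.0053
PV₀ = 334,271.0053 / (1+0.105)^2 = 334,271.0053 / 1.221025 = 273,762.6218

CHF 273,763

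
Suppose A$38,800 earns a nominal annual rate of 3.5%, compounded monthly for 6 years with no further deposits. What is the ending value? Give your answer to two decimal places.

i = 0.035/12 = 0.00291667 per month; n = 6·12 = 72.
FV = PV·(1+i)^n = 38,800 × 1.233301 = 47,852.0802

A$47,852.08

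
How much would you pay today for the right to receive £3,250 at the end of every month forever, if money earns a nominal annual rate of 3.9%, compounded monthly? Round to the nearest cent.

£1,000,000.00

Periodic rate i = 0.039/12 = 0.00325.
PV = C/r = 3250/0.00325 = 1,000,000.0000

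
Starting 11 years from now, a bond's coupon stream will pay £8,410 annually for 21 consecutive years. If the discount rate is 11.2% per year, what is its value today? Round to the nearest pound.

£23,179

Value one period before first payment (t=10): 8410 × [1 − (1+0.112)^(−21)] / 0.112 = 8410 × 7.967885 = 67,009.9168
PV₀ = 67,009.9168 / (1+0.112)^10 = 67,009.9168 / 2.890999 = 23,178.8138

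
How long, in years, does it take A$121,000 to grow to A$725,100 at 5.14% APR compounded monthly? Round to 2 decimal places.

34.91 years

Periodic rate i = 0.0514/12 = 0.00428333.
n = ln(725100/121000) / ln(1+0.00428333) = ln(5.99256) / 0.004274 = 418.9146 months
= 418.9146/12 years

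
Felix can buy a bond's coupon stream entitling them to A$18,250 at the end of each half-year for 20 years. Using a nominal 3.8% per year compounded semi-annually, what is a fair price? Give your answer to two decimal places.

A$508,106.20

i = 0.038/2 = 0.019 per half-year; n = 20·2 = 40.
PV = 18250 × [1 − (1+0.019)^(−40)] / 0.019 = 18250 × 27.841436 = 508,106.1989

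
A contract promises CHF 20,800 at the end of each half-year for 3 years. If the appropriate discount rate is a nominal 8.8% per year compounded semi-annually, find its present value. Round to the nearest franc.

CHF 107,631

Periodic rate i = 0.088/2 = 0.044; n = 3 × 2 = 6 periods.
PV = 20800 × [1 − (1+0.044)^(−6)] / 0.044 = 20800 × 5.174557 = 107,630.7754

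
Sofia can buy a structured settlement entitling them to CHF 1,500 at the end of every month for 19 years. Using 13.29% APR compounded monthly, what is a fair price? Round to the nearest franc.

CHF 124,447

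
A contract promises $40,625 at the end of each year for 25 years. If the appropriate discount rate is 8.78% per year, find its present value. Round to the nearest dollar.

$406,261

PV = PMT · [1 − (1+i)^(−n)] / i = 40625 · 10.000276 = 406,261.2022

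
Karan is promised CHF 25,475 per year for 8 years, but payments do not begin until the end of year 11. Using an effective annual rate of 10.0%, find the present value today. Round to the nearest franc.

CHF 52,398

Value one period before first payment (t=10): 25475 × [1 − (1+0.1)^(−8)] / 0.1 = 25475 × 5.334926 = 135,907.2449
Discount back 10 years: 135,907.2449 × (1+0.1)^(−10) = 135,907.2449 × 0.385543 = 52,398.1263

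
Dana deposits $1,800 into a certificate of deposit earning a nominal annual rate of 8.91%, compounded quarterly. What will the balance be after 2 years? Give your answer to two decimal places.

Periodic rate i = 0.0891/4 = 0.022275; n = 2 × 4 = 8 periods.
FV = PV·(1+i)^n = 1,800 × 1.192729 = 2,146.9129

$2,146.91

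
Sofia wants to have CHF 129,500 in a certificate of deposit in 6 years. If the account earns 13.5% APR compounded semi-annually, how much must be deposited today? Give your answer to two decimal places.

CHF 59,136.44

Periodic rate i = 0.135/2 = 0.0675; n = 6 × 2 = 12 periods.
Discount factor = (1+0.0675)^(−12) = 0.456652; PV = 129,500 × 0.456652 = 59,136.4383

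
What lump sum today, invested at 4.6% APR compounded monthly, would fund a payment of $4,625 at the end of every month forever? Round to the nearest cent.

$1,206,521.74

Periodic rate i = 0.046/12 = 0.00383333.
PV = C/r = 4625/0.00383333 = 1,206,521.7391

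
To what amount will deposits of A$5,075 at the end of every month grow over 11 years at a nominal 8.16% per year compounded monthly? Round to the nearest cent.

A$1,079,380.78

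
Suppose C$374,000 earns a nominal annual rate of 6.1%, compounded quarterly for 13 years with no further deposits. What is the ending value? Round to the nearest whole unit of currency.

Periodic rate i = 0.061/4 = 0.01525; n = 13 × 4 = 52 periods.
FV = PV·(1+i)^n = 374,000 × 2.196827 = 821,613.3866

C$821,613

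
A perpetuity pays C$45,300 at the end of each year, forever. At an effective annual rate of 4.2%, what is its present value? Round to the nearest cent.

C$1,078,571.43

PV = PMT / i = 45300 / 0.042 = 1,078,571.4286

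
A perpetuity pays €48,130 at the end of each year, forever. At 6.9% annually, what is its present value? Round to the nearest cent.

€697,536.23

PV = C/r = 48130/0.069 = 697,536.2319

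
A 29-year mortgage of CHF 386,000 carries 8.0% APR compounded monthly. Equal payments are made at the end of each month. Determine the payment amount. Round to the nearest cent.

With 12 periods per year: i = 0.00666667, n = 348.
PMT = 386000 / ( [1 − (1+0.00666667)^(−348)] / 0.00666667 ) = 386000 / 135.145031 = 2,856.1908

CHF 2,856.19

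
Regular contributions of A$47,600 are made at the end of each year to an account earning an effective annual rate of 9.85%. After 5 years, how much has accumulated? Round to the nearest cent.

A$289,736.20

Accumulation factor s(5|0.0985) = 6.086895; FV = 47600 × 6.086895 = 289,736.2016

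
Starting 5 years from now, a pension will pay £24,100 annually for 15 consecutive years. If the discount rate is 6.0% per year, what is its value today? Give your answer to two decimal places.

PV at t=4 (ordinary 15-year annuity): 24100 × a(15|0.06) = 24100 × 9.712249 = 234,065.2006
Discount back 4 years: 234,065.2006 × (1+0.06)^(−4) = 234,065.2006 × 0.792094 = 185,401.5622

£185,401.56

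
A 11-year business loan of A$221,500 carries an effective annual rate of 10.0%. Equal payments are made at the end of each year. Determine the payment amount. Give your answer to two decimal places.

A$34,102.84

PMT = 221500 / ( [1 − (1+0.1)^(−11)] / 0.1 ) = 221500 / 6.495061 = 34,102.8360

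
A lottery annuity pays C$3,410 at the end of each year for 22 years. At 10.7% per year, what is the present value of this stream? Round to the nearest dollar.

Annuity factor a(22|0.107) = 8.347247; PV = 3410 × 8.347247 = 28,464.1132

C$28,464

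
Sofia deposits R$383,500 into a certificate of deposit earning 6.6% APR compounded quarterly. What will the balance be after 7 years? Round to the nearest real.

R$606,418

With 4 periods per year: i = 0.0165, n = 28.
FV = PV·(1+i)^n = 383,500 × 1.581273 = 606,418.0109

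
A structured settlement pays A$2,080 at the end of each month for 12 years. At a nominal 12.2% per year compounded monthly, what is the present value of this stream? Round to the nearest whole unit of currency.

Periodic rate i = 0.122/12 = 0.0101667; n = 12 × 12 = 144 periods.
PV = 2080 × [1 − (1+0.0101667)^(−144)] / 0.0101667 = 2080 × 75.440130 = 156,915.4706

A$156,915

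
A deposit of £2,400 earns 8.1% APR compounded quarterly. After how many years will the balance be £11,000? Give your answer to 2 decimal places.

Periodic rate i = 0.081/4 = 0.02025.
(1+i)^n = 11000/2400 = 4.58333, so n = ln 4.58333 / ln 1.02025 = 75.9402 quarters
= 75.9402/4 years

18.99 years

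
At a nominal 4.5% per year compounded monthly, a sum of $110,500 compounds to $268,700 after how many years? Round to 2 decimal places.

19.78 years

Periodic rate i = 0.045/12 = 0.00375.
(1+i)^n = 268700/110500 = 2.43167, so n = ln 2.43167 / ln 1.00375 = 237.3987 months
= 237.3987/12 years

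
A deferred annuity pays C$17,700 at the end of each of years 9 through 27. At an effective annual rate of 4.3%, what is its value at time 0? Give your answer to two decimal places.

PV at t=8 (ordinary 19-year annuity): 17700 × a(19|0.043) = 17700 × 12.805492 = 226,657.2025
Discount back 8 years: 226,657.2025 × (1+0.043)^(−8) = 226,657.2025 × 0.714045 = 161,843.4236

C$161,843.42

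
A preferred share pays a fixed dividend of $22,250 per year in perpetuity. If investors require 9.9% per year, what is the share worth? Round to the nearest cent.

$224,747.47

PV = PMT / i = 22250 / 0.099 = 224,747.4747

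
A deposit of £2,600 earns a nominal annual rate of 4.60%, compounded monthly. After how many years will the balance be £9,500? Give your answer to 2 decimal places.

28.22 years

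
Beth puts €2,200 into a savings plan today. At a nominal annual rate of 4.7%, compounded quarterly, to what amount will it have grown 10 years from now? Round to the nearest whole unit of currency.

€3,510

With 4 periods per year: i = 0.01175, n = 40.
FV = PV·(1+i)^n = 2,200 × 1.595617 = 3,510.3563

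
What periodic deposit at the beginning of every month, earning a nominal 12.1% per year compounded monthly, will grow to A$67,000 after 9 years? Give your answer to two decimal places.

i = 0.121/12 = 0.0100833 per month; n = 9·12 = 108.
FV-annuity factor × (1+i) = 195.853389; PMT = 67000 / 195.853389 = 342.0926

A$342.09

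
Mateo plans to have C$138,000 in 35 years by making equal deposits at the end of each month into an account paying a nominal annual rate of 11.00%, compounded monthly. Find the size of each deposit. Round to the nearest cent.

C$28.00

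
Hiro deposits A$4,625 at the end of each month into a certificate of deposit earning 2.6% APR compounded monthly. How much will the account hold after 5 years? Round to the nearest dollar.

A$296,003

Periodic rate i = 0.026/12 = 0.00216667; n = 5 × 12 = 60 periods.
Accumulation factor s(60|0.00216667) = 64.000727; FV = 4625 × 64.000727 = 296,003.3603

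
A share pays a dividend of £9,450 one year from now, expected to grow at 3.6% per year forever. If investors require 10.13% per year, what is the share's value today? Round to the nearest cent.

£144,716.69

PV = PMT / (i − g) = 9450 / (0.1013 − 0.036) = 9450 / 0.065300 = 144,716.6922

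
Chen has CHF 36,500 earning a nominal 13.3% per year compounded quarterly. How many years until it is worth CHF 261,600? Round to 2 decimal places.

15.05 years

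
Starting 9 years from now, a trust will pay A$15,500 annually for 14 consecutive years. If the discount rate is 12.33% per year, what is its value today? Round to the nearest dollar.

Value one period before first payment (t=8): 15500 × [1 − (1+0.1233)^(−14)] / 0.1233 = 15500 × 6.517738 = 101,024.9431
PV₀ = 101,024.9431 / (1+0.1233)^8 = 101,024.9431 / 2.534931 = 39,853.1399

A$39,853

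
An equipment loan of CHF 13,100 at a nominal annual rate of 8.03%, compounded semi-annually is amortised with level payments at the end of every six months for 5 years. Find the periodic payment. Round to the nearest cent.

i = 0.0803/2 = 0.04015 per half-year; n = 5·2 = 10.
Annuity-PV factor = 8.104843; PMT = 13100 / 8.104843 = 1,616.3176

CHF 1,616.32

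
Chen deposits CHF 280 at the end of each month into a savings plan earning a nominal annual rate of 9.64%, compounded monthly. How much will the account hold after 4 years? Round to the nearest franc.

CHF 16,320

With 12 periods per year: i = 0.00803333, n = 48.
Accumulation factor s(48|0.00803333) = 58.286226; FV = 280 × 58.286226 = 16,320.1432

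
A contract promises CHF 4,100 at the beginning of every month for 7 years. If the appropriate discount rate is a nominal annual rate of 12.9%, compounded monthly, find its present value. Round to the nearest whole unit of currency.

CHF 228,479

Periodic rate i = 0.129/12 = 0.01075; n = 7 × 12 = 84 periods.
PV = 4100 × [1 − (1+0.01075)^(−84)] / 0.01075 × (1+i) = 4100 × 55.726650 = 228,479.2648
(annuity-due: payments at period start, so ×(1+i).)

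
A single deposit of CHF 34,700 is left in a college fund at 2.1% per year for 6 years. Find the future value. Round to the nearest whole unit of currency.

CHF 39,308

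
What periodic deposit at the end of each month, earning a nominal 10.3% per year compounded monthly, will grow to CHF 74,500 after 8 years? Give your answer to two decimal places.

With 12 periods per year: i = 0.00858333, n = 96.
PMT = 74500 / ( [(1+0.00858333)^96 − 1] / 0.00858333 ) = 74500 / 148.147399 = 502.8775

CHF 502.88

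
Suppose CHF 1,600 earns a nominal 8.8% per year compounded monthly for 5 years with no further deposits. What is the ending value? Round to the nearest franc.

Periodic rate i = 0.088/12 = 0.00733333; n = 5 × 12 = 60 periods.
1,600 × (1+0.00733333)^60 = 1,600 × 1.550216 = 2,480.3462

CHF 2,480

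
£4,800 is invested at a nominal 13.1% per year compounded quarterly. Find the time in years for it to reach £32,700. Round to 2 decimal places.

14.89 years

Periodic rate i = 0.131/4 = 0.03275.
(1+i)^n = 32700/4800 = 6.81250, so n = ln 6.81250 / ln 1.03275 = 59.5423 quarters
= 59.5423/4 years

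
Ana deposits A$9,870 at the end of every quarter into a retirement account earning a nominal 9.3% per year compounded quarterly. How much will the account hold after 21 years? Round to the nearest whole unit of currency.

A$2,502,071

With 4 periods per year: i = 0.02325, n = 84.
FV = 9870 × [(1+0.02325)^84 − 1] / 0.02325 = 9870 × 253.502645 = 2,502,071.1067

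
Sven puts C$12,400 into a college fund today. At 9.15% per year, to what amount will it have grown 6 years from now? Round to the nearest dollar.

C$20,968

FV = 12,400 × (1 + 0.0915)^6 = 20,968.3436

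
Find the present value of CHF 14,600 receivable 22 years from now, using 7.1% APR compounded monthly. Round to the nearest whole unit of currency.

CHF 3,076

Periodic rate i = 0.071/12 = 0.00591667; n = 22 × 12 = 264 periods.
Discount factor = (1+0.00591667)^(−264) = 0.210684; PV = 14,600 × 0.210684 = 3,075.9823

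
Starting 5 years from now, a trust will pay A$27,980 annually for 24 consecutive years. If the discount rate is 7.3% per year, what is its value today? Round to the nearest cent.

A$235,851.18

Value one period before first payment (t=4): 27980 × [1 − (1+0.073)^(−24)] / 0.073 = 27980 × 11.173500 = 312,634.5223
PV₀ = 312,634.5223 / (1+0.073)^4 = 312,634.5223 / 1.325558 = 235,851.1754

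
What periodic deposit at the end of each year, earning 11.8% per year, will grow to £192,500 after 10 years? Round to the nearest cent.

FV-annuity factor = 17.379917; PMT = 192500 / 17.379917 = 11,076.0023

£11,076.00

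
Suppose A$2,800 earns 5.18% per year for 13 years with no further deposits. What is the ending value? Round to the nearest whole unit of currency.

FV = PV·(1+i)^n = 2,800 × 1.928107 = 5,398.7000

A$5,399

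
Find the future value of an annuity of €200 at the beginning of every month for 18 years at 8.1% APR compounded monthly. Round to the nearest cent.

€97,732.49

With 12 periods per year: i = 0.00675, n = 216.
FV = 200 × [(1+0.00675)^216 − 1] / 0.00675 × (1+i) = 200 × 488.662454 = 97,732.4907
(Beginning-of-period payments → annuity-due factor ×(1+i).)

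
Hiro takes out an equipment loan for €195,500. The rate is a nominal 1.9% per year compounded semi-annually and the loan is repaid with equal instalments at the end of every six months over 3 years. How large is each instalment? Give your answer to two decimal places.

€33,675.27

i = 0.019/2 = 0.0095 per half-year; n = 3·2 = 6.
Annuity-PV factor = 5.805448; PMT = 195500 / 5.805448 = 33,675.2651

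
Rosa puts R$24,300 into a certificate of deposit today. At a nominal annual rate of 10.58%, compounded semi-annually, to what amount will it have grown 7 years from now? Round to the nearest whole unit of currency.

Periodic rate i = 0.1058/2 = 0.0529; n = 7 × 2 = 14 periods.
FV = PV·(1+i)^n = 24,300 × 2.057879 = 50,006.4510

R$50,006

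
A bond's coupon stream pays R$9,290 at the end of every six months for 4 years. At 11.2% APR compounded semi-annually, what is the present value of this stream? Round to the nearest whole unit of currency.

i = 0.112/2 = 0.056 per half-year; n = 4·2 = 8.
PV = 9290 × [1 − (1+0.056)^(−8)] / 0.056 = 9290 × 6.309306 = 58,613.4558

R$58,613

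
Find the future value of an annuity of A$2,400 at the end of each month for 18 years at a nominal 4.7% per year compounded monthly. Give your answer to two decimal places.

A$812,809.20

i = 0.047/12 = 0.00391667 per month; n = 18·12 = 216.
FV = 2400 × [(1+0.00391667)^216 − 1] / 0.00391667 = 2400 × 338.670498 = 812,809.1960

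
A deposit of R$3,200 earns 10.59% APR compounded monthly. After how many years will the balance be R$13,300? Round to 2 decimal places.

Periodic rate i = 0.1059/12 = 0.008825.
n = ln(13300/3200) / ln(1+0.008825) = ln(4.15625) / 0.008786 = 162.1405 months
= 162.1405/12 years

13.51 years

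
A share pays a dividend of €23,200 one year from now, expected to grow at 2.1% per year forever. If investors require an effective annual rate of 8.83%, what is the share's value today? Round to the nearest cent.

PV = PMT / (i − g) = 23200 / (0.0883 − 0.021) = 23200 / 0.067300 = 344,725.1114

€344,725.11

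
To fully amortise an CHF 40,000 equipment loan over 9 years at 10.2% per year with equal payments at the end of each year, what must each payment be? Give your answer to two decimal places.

PMT = 40000 / ( [1 − (1+0.102)^(−9)] / 0.102 ) = 40000 / 5.713524 = 7,000.9327

CHF 7,000.93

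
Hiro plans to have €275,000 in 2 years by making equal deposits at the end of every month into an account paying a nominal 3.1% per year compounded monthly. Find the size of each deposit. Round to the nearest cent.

Periodic rate i = 0.031/12 = 0.00258333; n = 2 × 12 = 24 periods.
PMT = 275000 / ( [(1+0.00258333)^24 − 1] / 0.00258333 ) = 275000 / 24.726692 = 11,121.5845

€11,121.58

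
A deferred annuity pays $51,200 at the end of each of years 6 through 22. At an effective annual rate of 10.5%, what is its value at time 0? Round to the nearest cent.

PV at t=5 (ordinary 17-year annuity): 51200 × a(17|0.105) = 51200 × 7.779386 = 398,304.5550
PV₀ = 398,304.5550 / (1+0.105)^5 = 398,304.5550 / 1.647447 = 241,770.8197

$241,770.82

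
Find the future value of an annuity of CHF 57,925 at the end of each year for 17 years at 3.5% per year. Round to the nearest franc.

CHF 1,315,188

FV = PMT · [(1+i)^n − 1] / i = 57925 · 22.705016 = 1,315,188.0373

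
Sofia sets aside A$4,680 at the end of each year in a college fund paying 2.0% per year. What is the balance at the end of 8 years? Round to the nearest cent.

FV = PMT · [(1+i)^n − 1] / i = 4680 · 8.582969 = 40,168.2952

A$40,168.30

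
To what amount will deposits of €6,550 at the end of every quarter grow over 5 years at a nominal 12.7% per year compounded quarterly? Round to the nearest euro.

€179,168

i = 0.127/4 = 0.03175 per quarter; n = 5·4 = 20.
FV = PMT · [(1+i)^n − 1] / i = 6550 · 27.353849 = 179,167.7142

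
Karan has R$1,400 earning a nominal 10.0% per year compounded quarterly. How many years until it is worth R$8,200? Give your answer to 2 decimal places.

Periodic rate i = 0.1/4 = 0.025.
n = ln(8200/1400) / ln(1+0.025) = ln(5.85714) / 0.024693 = 71.5867 quarters
= 71.5867/4 years

17.90 years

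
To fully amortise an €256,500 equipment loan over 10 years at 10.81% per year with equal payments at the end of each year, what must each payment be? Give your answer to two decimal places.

€43,207.66

Annuity-PV factor = 5.936448; PMT = 256500 / 5.936448 = 43,207.6578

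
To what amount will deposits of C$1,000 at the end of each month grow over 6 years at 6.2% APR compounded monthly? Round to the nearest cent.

i = 0.062/12 = 0.00516667 per month; n = 6·12 = 72.
FV = 1000 × [(1+0.00516667)^72 − 1] / 0.00516667 = 1000 × 86.950523 = 86,950.5235

C$86,950.52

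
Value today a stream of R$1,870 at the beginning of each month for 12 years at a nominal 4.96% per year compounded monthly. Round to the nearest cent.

Periodic rate i = 0.0496/12 = 0.00413333; n = 12 × 12 = 144 periods.
PV = PMT · [1 − (1+i)^(−n)] / i × (1+i) = 1870 · 108.803723 = 203,462.9611
(Beginning-of-period payments → annuity-due factor ×(1+i).)

R$203,462.96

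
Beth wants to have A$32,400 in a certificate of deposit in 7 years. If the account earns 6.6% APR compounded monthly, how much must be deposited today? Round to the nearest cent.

A$20,438.58

Periodic rate i = 0.066/12 = 0.0055; n = 7 × 12 = 84 periods.
PV = 32,400 / (1 + 0.0055)^84 = 32,400 / 1.585237 = 20,438.5798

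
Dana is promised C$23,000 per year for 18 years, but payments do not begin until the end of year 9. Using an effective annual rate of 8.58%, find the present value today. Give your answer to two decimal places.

C$107,221.32

Value one period before first payment (t=8): 23000 × [1 − (1+0.0858)^(−18)] / 0.0858 = 23000 × 9.006416 = 207,147.5711
Discount back 8 years: 207,147.5711 × (1+0.0858)^(−8) = 207,147.5711 × 0.517608 = 107,221.3193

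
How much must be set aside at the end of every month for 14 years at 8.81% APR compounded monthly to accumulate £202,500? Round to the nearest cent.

£614.98

i = 0.0881/12 = 0.00734167 per month; n = 14·12 = 168.
FV-annuity factor = 329.277988; PMT = 202500 / 329.277988 = 614.9819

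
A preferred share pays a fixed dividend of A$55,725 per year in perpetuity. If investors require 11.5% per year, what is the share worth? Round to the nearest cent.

A$484,565.22

PV = PMT / i = 55725 / 0.115 = 484,565.2174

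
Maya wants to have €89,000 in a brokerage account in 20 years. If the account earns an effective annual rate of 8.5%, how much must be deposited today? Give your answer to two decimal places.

€17,409.86

PV = 89,000 / (1 + 0.085)^20 = 89,000 / 5.112046 = 17,409.8586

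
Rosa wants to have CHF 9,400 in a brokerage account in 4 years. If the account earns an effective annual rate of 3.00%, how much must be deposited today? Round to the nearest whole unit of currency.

Discount factor = (1+0.03)^(−4) = 0.888487; PV = 9,400 × 0.888487 = 8,351.7783

CHF 8,352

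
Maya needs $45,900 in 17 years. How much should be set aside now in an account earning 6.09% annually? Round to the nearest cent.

PV = FV·(1+i)^(−n) = 45,900 × 0.366045 = 16,801.4609

$16,801.46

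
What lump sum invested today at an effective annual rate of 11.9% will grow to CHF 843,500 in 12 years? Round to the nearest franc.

CHF 218,839

PV = 843,500 / (1 + 0.119)^12 = 843,500 / 3.854438 = 218,838.6609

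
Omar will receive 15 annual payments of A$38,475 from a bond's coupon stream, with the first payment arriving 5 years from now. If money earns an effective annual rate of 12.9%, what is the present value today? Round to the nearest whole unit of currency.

A$153,831

PV at t=4 (ordinary 15-year annuity): 38475 × a(15|0.129) = 38475 × 6.495905 = 249,929.9319
PV₀ = 249,929.9319 / (1+0.129)^4 = 249,929.9319 / 1.624710 = 153,830.5183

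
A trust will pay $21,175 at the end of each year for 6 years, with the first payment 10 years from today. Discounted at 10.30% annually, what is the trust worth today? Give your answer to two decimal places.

PV at t=9 (ordinary 6-year annuity): 21175 × a(6|0.103) = 21175 × 4.317237 = 91,417.4878
Discount back 9 years: 91,417.4878 × (1+0.103)^(−9) = 91,417.4878 × 0.413828 = 37,831.1611

$37,831.16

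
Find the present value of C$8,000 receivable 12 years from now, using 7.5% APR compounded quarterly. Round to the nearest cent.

C$3,279.78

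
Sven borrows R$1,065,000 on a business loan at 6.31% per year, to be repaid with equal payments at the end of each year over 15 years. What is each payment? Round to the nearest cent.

PMT = 1.065e+06 / ( [1 − (1+0.0631)^(−15)] / 0.0631 ) = 1.065e+06 / 9.518514 = 111,887.2116

R$111,887.21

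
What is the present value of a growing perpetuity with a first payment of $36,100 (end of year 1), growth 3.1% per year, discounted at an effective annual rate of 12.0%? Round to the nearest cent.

$405,617.98

PV = D₁/(r − g) = 36100/(0.12 − 0.031) = 405,617.9775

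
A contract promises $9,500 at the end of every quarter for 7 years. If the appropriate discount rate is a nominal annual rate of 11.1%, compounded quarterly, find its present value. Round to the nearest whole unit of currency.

Periodic rate i = 0.111/4 = 0.02775; n = 7 × 4 = 28 periods.
PV = 9500 × [1 − (1+0.02775)^(−28)] / 0.02775 = 9500 × 19.290949 = 183,264.0116

$183,264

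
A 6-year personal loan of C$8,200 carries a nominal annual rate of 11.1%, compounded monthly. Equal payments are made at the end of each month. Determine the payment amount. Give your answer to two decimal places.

i = 0.111/12 = 0.00925 per month; n = 6·12 = 72.
PMT = 8200 / ( [1 − (1+0.00925)^(−72)] / 0.00925 ) = 8200 / 52.396245 = 156.4998

C$156.50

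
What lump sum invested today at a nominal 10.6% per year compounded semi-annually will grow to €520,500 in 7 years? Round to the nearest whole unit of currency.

€252,594

Periodic rate i = 0.106/2 = 0.053; n = 7 × 2 = 14 periods.
Discount factor = (1+0.053)^(−14) = 0.485292; PV = 520,500 × 0.485292 = 252,594.2948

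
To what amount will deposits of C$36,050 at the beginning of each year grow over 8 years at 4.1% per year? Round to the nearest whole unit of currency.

C$347,026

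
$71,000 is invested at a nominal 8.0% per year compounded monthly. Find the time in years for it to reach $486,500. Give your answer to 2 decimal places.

24.14 years

Periodic rate i = 0.08/12 = 0.00666667.
n = ln(486500/71000) / ln(1+0.00666667) = ln(6.85211) / 0.006645 = 289.6448 months
= 289.6448/12 years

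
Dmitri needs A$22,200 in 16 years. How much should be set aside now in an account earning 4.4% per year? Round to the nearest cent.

A$11,146.67

Discount factor = (1+0.044)^(−16) = 0.502102; PV = 22,200 × 0.502102 = 11,146.6662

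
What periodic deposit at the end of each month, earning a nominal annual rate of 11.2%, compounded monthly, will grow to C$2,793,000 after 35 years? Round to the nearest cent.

C$537.57

Periodic rate i = 0.112/12 = 0.00933333; n = 35 × 12 = 420 periods.
FV-annuity factor = 5195.617354; PMT = 2.793e+06 / 5195.617354 = 537.5685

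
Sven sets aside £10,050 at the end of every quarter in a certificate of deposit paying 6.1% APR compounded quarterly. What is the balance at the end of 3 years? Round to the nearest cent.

£131,247.60

With 4 periods per year: i = 0.01525, n = 12.
FV = 10050 × [(1+0.01525)^12 − 1] / 0.01525 = 10050 × 13.059463 = 131,247.6023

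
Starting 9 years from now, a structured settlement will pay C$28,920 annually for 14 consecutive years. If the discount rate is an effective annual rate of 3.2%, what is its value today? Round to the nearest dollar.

PV at t=8 (ordinary 14-year annuity): 28920 × a(14|0.032) = 28920 × 11.143603 = 322,272.9905
Discount back 8 years: 322,272.9905 × (1+0.032)^(−8) = 322,272.9905 × 0.777253 = 250,487.6572

C$250,488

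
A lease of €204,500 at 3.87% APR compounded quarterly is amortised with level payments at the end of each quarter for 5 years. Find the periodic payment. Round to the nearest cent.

Periodic rate i = 0.0387/4 = 0.009675; n = 5 × 4 = 20 periods.
Annuity-PV factor = 18.104741; PMT = 204500 / 18.104741 = 11,295.3838

€11,295.38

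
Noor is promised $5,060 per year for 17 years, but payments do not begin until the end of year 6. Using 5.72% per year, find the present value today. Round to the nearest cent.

$40,964.25

Value one period before first payment (t=5): 5060 × [1 − (1+0.0572)^(−17)] / 0.0572 = 5060 × 10.691539 = 54,099.1881
PV₀ = 54,099.1881 / (1+0.0572)^5 = 54,099.1881 / 1.320644 = 40,964.2469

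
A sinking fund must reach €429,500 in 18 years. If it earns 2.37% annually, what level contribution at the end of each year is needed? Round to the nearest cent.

€19,409.78

PMT = 429500 / ( [(1+0.0237)^18 − 1] / 0.0237 ) = 429500 / 22.128022 = 19,409.7785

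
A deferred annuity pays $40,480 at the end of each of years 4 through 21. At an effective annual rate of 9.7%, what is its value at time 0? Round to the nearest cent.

$256,396.41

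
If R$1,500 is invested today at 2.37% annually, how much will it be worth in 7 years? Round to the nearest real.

FV = PV·(1+i)^n = 1,500 × 1.178173 = 1,767.2589

R$1,767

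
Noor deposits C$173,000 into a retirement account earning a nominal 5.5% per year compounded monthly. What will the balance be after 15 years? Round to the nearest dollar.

C$394,022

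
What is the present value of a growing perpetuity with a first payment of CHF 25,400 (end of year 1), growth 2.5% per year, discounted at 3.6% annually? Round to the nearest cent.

CHF 2,309,090.91

PV = PMT / (i − g) = 25400 / (0.036 − 0.025) = 25400 / 0.011000 = 2,309,090.9091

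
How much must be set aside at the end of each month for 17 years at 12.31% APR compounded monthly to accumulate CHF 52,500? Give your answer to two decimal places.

CHF 76.71

i = 0.1231/12 = 0.0102583 per month; n = 17·12 = 204.
FV-annuity factor = 684.400357; PMT = 52500 / 684.400357 = 76.7095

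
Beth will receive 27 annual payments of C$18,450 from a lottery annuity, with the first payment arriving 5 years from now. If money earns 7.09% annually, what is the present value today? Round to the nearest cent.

PV at t=4 (ordinary 27-year annuity): 18450 × a(27|0.0709) = 18450 × 11.885497 = 219,287.4143
Discount back 4 years: 219,287.4143 × (1+0.0709)^(−4) = 219,287.4143 × 0.760334 = 166,731.6440

C$166,731.64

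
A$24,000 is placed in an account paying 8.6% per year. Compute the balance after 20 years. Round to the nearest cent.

A$124,970.57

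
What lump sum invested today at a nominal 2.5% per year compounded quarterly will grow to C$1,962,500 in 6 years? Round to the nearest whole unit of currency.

i = 0.025/4 = 0.00625 per quarter; n = 6·4 = 24.
PV = FV·(1+i)^(−n) = 1,962,500 × 0.861110 = 1,689,928.0882

C$1,689,928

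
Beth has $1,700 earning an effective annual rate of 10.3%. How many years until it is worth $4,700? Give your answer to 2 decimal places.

10.37 years

n = ln(4700/1700) / ln(1+0.103) = ln(2.76471) / 0.098034 = 10.3733 years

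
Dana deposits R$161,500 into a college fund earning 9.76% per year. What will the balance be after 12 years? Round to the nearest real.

R$493,744

FV = PV·(1+i)^n = 161,500 × 3.057238 = 493,743.8589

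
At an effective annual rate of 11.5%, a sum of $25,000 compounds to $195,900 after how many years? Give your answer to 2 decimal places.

18.91 years

n = ln(195900/25000) / ln(1+0.115) = ln(7.83600) / 0.108854 = 18.9127 years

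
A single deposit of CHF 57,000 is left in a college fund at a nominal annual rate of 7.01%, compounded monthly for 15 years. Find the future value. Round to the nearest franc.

CHF 162,632

Periodic rate i = 0.0701/12 = 0.00584167; n = 15 × 12 = 180 periods.
FV = 57,000 × (1 + 0.00584167)^180 = 162,632.3156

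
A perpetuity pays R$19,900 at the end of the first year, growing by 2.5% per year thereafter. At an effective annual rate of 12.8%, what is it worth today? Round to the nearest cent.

PV = PMT / (i − g) = 19900 / (0.128 − 0.025) = 19900 / 0.103000 = 193,203.8835

R$193,203.88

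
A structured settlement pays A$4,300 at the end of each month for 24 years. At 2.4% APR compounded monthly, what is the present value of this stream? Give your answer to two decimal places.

Periodic rate i = 0.024/12 = 0.002; n = 24 × 12 = 288 periods.
PV = PMT · [1 − (1+i)^(−n)] / i = 4300 · 218.767049 = 940,698.3124

A$940,698.31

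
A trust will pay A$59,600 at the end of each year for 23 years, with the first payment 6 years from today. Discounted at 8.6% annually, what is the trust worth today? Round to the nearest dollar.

A$389,986

PV at t=5 (ordinary 23-year annuity): 59600 × a(23|0.086) = 59600 × 9.884433 = 589,112.1832
Discount back 5 years: 589,112.1832 × (1+0.086)^(−5) = 589,112.1832 × 0.661989 = 389,985.8755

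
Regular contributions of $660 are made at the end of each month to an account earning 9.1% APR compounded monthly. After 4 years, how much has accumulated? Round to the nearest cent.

$38,042.06

Periodic rate i = 0.091/12 = 0.00758333; n = 4 × 12 = 48 periods.
FV = PMT · [(1+i)^n − 1] / i = 660 · 57.639480 = 38,042.0570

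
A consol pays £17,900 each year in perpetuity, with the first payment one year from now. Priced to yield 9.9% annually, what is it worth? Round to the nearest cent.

PV = PMT / i = 17900 / 0.099 = 180,808.0808

£180,808.08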